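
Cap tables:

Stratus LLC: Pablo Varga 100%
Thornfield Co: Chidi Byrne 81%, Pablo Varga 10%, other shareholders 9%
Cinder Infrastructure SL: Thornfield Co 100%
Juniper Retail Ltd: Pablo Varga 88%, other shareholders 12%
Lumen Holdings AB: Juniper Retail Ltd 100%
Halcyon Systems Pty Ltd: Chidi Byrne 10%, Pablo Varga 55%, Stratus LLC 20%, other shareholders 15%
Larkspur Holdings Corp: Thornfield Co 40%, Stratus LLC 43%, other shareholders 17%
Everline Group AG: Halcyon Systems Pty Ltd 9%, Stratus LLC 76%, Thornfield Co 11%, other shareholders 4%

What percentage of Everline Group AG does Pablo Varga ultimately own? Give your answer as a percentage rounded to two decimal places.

83.85%

Pablo reaches Everline along 4 paths.
Via Halcyon: 55% × 9% = 4.95%.
Via Stratus → Halcyon: 100% × 20% × 9% = 1.8%.
Via Stratus: 100% × 76% = 76%.
Via Thornfield: 10% × 11% = 1.1%.
Total: 4.95% + 1.8% + 76% + 1.1% = 83.85%.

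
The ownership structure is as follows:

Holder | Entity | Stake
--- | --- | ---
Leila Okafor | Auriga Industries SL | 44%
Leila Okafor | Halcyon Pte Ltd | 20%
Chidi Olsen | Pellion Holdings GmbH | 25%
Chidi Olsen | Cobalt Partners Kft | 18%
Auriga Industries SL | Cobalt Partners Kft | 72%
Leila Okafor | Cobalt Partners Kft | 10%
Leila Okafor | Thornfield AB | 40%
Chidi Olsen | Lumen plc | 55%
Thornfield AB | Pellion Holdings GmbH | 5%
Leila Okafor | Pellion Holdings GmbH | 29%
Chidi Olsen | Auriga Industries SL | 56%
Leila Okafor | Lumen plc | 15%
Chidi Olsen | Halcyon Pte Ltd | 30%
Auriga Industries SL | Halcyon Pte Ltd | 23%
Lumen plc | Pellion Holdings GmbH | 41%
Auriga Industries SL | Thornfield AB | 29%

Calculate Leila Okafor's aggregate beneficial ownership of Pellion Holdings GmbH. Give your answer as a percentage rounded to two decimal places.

Leila reaches Pellion along 4 paths.
Via Lumen: 15% × 41% = 6.15%.
Direct stake: 29% = 29%.
Via Thornfield: 40% × 5% = 2%.
Via Auriga → Thornfield: 44% × 29% × 5% = 0.638%.
Total: 6.15% + 29% + 2% + 0.638% = 37.788%.
Rounded: 37.79%.

37.79%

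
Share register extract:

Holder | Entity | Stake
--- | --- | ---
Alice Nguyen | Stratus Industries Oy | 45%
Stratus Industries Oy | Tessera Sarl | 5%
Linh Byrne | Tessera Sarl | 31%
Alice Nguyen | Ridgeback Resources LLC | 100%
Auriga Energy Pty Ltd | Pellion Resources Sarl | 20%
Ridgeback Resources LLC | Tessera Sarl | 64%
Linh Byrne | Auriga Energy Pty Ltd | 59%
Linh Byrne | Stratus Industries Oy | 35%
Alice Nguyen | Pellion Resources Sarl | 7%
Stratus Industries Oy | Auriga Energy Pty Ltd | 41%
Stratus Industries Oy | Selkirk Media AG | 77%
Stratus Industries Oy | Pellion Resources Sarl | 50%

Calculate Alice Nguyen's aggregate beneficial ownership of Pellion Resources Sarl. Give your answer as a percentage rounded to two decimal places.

Alice reaches Pellion along 3 paths.
Direct stake: 7% = 7%.
Via Stratus → Auriga: 45% × 41% × 20% = 3.69%.
Via Stratus: 45% × 50% = 22.5%.
Total: 7% + 3.69% + 22.5% = 33.19%.

33.19%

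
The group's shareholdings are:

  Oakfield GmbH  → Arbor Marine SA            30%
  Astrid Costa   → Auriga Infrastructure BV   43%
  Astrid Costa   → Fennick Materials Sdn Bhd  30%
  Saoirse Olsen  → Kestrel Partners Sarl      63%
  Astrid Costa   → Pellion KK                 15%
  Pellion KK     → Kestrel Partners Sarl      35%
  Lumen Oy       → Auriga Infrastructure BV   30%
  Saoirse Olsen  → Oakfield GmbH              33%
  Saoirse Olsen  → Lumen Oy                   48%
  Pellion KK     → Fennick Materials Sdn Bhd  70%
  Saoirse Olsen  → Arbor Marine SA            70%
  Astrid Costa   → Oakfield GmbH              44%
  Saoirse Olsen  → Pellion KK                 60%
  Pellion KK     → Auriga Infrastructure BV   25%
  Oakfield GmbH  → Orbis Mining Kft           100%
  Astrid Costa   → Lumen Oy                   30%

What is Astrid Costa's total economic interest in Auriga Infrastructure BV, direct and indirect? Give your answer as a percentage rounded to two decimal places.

Astrid reaches Auriga along 3 paths.
Via Pellion: 15% × 25% = 3.75%.
Direct stake: 43% = 43%.
Via Lumen: 30% × 30% = 9%.
Total: 3.75% + 43% + 9% = 55.75%.

55.75%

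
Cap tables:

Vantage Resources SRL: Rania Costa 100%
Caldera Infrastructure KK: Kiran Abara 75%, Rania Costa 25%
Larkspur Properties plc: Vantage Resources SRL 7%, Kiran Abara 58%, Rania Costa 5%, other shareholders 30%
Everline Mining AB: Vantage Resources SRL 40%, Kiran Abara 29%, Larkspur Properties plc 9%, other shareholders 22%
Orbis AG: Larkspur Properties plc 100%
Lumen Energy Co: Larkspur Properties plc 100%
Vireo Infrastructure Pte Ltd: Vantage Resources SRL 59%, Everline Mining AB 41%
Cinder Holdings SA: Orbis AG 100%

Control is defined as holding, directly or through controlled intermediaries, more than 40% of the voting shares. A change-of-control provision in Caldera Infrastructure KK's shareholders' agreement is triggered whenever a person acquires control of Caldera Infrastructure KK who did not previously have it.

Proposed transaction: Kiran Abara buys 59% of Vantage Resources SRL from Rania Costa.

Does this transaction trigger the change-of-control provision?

The purchase adds only to Kiran's holdings (Rania's stake shrinks), so Kiran is the only person who could newly come to control Caldera.
Kiran holds 75% of Caldera, so Kiran controls Caldera.
So Kiran already controls Caldera before the transaction.
After the purchase, Kiran holds 59% of Vantage directly, and Rania's stake falls to 41%.
Kiran controlled Caldera already, so this is not a new person acquiring control; every other person's position is unchanged or reduced.
No new person acquires control, so the clause is not triggered.

No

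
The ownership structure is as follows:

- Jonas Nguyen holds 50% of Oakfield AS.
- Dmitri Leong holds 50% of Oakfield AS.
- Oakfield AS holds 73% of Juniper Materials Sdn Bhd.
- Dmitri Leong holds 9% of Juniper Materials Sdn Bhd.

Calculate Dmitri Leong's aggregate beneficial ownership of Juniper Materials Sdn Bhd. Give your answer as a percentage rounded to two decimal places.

45.50%

Dmitri reaches Juniper along 2 paths.
Via Oakfield: 50% × 73% = 36.5%.
Direct stake: 9% = 9%.
Total: 36.5% + 9% = 45.5%.
Rounded: 45.50%.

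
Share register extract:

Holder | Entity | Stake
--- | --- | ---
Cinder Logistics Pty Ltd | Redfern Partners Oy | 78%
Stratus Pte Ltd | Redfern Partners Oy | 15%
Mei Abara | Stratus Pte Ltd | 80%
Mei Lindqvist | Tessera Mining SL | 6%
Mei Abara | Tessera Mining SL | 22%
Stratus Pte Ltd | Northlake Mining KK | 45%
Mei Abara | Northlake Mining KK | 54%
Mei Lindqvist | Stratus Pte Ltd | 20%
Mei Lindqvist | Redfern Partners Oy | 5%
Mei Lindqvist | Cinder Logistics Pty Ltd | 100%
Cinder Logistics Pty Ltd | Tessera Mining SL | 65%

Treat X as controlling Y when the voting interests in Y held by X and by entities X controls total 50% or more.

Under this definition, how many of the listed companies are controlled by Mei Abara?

2

Mei Abara holds 80% of Stratus, so Mei Abara controls Stratus.
Mei Abara and Stratus together hold 54% + 45% = 99% of Northlake, so Mei Abara controls Northlake.
No other company's threshold is met.
Mei Abara controls 2 companies.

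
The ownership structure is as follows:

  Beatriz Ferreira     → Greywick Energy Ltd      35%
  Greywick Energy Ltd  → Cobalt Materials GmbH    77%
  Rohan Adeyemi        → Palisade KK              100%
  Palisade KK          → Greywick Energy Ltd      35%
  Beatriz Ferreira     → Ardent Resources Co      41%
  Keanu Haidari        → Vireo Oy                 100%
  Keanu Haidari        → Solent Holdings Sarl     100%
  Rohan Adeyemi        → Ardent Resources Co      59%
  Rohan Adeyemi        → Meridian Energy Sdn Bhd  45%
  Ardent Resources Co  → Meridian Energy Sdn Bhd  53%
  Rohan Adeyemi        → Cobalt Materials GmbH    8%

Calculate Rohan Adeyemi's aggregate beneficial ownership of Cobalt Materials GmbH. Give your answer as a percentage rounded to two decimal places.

34.95%

Rohan reaches Cobalt along 2 paths.
Via Palisade → Greywick: 100% × 35% × 77% = 26.95%.
Direct stake: 8% = 8%.
Total: 26.95% + 8% = 34.95%.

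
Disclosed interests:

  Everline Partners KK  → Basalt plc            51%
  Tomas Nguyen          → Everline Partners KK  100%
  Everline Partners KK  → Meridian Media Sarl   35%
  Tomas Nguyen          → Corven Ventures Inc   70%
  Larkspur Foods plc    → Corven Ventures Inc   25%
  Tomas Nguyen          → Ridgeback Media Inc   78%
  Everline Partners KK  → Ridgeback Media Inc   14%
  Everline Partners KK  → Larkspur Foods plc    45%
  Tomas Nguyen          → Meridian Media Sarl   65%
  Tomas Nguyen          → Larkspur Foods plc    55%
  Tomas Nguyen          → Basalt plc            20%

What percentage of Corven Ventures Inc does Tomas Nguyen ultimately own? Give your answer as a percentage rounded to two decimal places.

95.00%

Tomas reaches Corven along 3 paths.
Via Larkspur: 55% × 25% = 13.75%.
Via Everline → Larkspur: 100% × 45% × 25% = 11.25%.
Direct stake: 70% = 70%.
Total: 13.75% + 11.25% + 70% = 95%.
Rounded: 95.00%.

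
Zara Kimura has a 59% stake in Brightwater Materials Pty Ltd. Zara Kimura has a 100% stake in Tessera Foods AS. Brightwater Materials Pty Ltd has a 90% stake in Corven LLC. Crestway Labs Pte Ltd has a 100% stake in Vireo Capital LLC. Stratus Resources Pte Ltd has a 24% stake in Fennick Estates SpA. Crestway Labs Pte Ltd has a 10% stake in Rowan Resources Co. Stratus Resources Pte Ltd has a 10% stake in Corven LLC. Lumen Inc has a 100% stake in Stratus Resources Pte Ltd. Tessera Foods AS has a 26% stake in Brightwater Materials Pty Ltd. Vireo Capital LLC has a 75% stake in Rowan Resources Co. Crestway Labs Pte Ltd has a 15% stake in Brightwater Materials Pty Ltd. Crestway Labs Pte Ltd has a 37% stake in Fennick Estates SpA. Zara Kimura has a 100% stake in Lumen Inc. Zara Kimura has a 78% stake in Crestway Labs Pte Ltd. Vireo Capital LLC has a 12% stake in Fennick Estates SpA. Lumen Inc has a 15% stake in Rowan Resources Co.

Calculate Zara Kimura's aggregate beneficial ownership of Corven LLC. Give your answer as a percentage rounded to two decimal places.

97.03%

Zara reaches Corven along 4 paths.
Via Lumen → Stratus: 100% × 100% × 10% = 10%.
Via Brightwater: 59% × 90% = 53.1%.
Via Crestway → Brightwater: 78% × 15% × 90% = 10.53%.
Via Tessera → Brightwater: 100% × 26% × 90% = 23.4%.
Total: 10% + 53.1% + 10.53% + 23.4% = 97.03%.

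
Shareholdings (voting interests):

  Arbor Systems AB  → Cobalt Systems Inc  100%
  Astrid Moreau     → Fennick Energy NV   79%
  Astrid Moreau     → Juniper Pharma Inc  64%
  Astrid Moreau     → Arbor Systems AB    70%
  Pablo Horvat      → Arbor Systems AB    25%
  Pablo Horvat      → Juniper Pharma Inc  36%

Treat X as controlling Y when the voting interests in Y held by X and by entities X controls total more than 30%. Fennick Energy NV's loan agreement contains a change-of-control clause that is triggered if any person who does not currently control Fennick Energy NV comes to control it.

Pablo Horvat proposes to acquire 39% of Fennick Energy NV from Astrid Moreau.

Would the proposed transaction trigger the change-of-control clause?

The purchase adds only to Pablo's holdings (Astrid's stake shrinks), so Pablo is the only person who could newly come to control Fennick.
Pablo holds 36% of Juniper, so Pablo controls Juniper.
Neither Pablo nor any entity Pablo controls holds any voting interest in Fennick.
So before the transaction, Pablo does not control Fennick.
After the purchase, Pablo holds 39% of Fennick directly, and Astrid's stake falls to 40%.
Pablo holds 39% of Fennick, so Pablo controls Fennick.
Pablo did not control Fennick before and does after, so the clause is triggered.

Yes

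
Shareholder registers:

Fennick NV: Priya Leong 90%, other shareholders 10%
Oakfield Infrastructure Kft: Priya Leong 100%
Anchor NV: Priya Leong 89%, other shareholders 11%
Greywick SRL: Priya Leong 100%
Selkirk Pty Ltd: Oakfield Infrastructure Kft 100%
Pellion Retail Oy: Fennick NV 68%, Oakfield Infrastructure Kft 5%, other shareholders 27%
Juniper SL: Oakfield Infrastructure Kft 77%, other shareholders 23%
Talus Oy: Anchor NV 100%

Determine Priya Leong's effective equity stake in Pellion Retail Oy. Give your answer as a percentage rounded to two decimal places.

66.20%

Priya reaches Pellion along 2 paths.
Via Fennick: 90% × 68% = 61.2%.
Via Oakfield: 100% × 5% = 5%.
Total: 61.2% + 5% = 66.2%.
Rounded: 66.20%.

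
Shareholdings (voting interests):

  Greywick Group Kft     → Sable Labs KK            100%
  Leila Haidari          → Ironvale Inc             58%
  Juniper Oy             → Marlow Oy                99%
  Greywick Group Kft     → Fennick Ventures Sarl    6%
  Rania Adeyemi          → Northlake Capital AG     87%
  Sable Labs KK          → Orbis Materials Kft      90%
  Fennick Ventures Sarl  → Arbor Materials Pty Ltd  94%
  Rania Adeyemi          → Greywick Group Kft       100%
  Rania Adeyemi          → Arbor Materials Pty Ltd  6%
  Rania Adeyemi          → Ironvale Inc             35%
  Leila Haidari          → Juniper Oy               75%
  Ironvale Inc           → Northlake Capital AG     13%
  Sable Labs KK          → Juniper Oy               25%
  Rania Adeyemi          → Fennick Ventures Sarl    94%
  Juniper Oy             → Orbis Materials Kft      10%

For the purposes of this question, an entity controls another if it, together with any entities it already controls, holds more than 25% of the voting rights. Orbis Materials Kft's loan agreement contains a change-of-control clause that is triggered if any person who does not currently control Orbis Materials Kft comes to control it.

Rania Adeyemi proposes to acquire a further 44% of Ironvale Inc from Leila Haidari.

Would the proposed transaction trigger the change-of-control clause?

No

The purchase adds only to Rania's holdings (Leila's stake shrinks), so Rania is the only person who could newly come to control Orbis.
Rania holds 100% of Greywick, so Rania controls Greywick.
Greywick holds 100% of Sable, so Rania controls Sable.
Sable holds 90% of Orbis, so Rania controls Orbis.
So Rania already controls Orbis before the transaction.
After the purchase, Rania's direct stake in Ironvale rises to 35% + 44% = 79%, and Leila's stake falls to 14%.
Rania controlled Orbis already, so this is not a new person acquiring control; every other person's position is unchanged or reduced.
No new person acquires control, so the clause is not triggered.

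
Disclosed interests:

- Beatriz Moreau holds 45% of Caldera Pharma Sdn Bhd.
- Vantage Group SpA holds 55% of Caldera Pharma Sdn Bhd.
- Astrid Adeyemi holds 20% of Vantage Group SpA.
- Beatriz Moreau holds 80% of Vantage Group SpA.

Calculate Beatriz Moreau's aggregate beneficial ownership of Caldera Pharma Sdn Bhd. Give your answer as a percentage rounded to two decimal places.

89.00%

Beatriz reaches Caldera along 2 paths.
Via Vantage: 80% × 55% = 44%.
Direct stake: 45% = 45%.
Total: 44% + 45% = 89%.
Rounded: 89.00%.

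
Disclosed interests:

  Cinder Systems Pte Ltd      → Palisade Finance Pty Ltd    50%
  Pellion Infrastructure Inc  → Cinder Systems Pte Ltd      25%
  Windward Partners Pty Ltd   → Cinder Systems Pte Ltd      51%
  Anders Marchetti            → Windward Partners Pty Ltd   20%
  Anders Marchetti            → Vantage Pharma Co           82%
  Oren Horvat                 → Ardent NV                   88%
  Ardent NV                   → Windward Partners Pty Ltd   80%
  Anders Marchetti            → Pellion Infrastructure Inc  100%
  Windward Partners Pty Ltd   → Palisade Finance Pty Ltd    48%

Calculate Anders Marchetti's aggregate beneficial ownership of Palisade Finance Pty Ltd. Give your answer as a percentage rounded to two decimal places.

Anders reaches Palisade along 3 paths.
Via Windward: 20% × 48% = 9.6%.
Via Pellion → Cinder: 100% × 25% × 50% = 12.5%.
Via Windward → Cinder: 20% × 51% × 50% = 5.1%.
Total: 9.6% + 12.5% + 5.1% = 27.2%.
Rounded: 27.20%.

27.20%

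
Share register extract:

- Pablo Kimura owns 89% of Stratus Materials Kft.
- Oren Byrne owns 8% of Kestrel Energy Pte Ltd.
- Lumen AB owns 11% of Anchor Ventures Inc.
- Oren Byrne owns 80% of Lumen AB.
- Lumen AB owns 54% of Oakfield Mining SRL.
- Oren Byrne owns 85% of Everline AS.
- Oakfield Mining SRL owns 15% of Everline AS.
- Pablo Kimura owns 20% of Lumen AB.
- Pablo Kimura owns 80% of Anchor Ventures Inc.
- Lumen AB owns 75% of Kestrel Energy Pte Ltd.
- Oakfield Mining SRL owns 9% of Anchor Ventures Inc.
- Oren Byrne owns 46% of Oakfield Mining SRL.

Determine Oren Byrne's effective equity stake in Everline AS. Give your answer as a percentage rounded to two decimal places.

98.38%

Oren reaches Everline along 3 paths.
Direct stake: 85% = 85%.
Via Oakfield: 46% × 15% = 6.9%.
Via Lumen → Oakfield: 80% × 54% × 15% = 6.48%.
Total: 85% + 6.9% + 6.48% = 98.38%.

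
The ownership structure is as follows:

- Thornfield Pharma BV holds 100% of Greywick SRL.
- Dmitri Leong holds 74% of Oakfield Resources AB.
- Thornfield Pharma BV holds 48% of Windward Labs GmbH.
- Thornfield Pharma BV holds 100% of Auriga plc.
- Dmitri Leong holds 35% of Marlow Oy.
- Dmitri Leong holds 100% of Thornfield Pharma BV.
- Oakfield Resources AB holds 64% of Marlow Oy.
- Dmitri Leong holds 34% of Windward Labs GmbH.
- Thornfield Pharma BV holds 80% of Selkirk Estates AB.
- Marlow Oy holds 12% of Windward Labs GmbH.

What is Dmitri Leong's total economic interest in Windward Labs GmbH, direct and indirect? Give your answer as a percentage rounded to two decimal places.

Dmitri reaches Windward along 4 paths.
Via Thornfield: 100% × 48% = 48%.
Direct stake: 34% = 34%.
Via Oakfield → Marlow: 74% × 64% × 12% = 5.6832%.
Via Marlow: 35% × 12% = 4.2%.
Total: 48% + 34% + 5.6832% + 4.2% = 91.8832%.
Rounded: 91.88%.

91.88%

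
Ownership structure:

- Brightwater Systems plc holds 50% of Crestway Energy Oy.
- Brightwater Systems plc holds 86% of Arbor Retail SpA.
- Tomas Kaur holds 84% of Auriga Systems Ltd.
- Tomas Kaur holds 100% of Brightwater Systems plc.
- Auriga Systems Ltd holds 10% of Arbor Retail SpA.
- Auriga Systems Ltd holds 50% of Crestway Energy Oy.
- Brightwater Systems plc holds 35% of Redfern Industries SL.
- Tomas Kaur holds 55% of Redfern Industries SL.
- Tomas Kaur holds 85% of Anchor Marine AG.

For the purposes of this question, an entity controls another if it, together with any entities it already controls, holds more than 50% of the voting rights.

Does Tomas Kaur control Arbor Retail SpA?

Yes

Tomas holds 100% of Brightwater, so Tomas controls Brightwater.
Tomas holds 84% of Auriga, so Tomas controls Auriga.
Auriga and Brightwater together hold 10% + 86% = 96% of Arbor, so Tomas controls Arbor.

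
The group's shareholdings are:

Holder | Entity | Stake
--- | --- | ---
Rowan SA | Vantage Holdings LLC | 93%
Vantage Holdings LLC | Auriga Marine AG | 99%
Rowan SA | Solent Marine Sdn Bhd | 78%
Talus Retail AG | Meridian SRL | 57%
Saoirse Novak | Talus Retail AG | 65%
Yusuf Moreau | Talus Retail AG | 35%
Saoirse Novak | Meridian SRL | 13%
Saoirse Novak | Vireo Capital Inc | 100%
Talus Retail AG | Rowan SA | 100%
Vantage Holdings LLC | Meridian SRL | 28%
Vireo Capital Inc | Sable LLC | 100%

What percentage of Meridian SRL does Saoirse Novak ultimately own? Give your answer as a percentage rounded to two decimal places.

Saoirse reaches Meridian along 3 paths.
Via Talus: 65% × 57% = 37.05%.
Direct stake: 13% = 13%.
Via Talus → Rowan → Vantage: 65% × 100% × 93% × 28% = 16.926%.
Total: 37.05% + 13% + 16.926% = 66.976%.
Rounded: 66.98%.

66.98%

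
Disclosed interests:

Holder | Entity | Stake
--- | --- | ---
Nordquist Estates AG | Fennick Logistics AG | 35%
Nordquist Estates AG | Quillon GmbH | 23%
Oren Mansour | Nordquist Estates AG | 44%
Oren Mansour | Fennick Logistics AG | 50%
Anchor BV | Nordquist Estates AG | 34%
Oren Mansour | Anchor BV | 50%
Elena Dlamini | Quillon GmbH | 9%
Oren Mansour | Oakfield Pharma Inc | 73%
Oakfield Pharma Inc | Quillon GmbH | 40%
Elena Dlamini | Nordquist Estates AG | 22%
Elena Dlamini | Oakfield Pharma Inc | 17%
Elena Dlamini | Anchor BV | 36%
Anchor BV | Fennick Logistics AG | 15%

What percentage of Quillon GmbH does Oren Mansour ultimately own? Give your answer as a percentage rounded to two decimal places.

43.23%

Oren reaches Quillon along 3 paths.
Via Oakfield: 73% × 40% = 29.2%.
Via Nordquist: 44% × 23% = 10.12%.
Via Anchor → Nordquist: 50% × 34% × 23% = 3.91%.
Total: 29.2% + 10.12% + 3.91% = 43.23%.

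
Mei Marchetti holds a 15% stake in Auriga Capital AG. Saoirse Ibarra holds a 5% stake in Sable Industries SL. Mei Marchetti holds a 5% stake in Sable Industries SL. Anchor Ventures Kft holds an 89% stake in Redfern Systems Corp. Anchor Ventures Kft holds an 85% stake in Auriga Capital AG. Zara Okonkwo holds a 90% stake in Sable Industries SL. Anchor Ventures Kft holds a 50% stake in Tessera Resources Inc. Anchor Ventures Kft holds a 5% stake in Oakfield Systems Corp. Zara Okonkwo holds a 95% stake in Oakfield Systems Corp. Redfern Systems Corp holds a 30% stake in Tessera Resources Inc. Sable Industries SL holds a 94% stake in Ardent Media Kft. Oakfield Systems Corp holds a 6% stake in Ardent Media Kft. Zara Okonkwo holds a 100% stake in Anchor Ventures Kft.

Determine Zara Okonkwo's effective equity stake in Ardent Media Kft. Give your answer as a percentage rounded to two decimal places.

Zara reaches Ardent along 3 paths.
Via Anchor → Oakfield: 100% × 5% × 6% = 0.3%.
Via Oakfield: 95% × 6% = 5.7%.
Via Sable: 90% × 94% = 84.6%.
Total: 0.3% + 5.7% + 84.6% = 90.6%.
Rounded: 90.60%.

90.60%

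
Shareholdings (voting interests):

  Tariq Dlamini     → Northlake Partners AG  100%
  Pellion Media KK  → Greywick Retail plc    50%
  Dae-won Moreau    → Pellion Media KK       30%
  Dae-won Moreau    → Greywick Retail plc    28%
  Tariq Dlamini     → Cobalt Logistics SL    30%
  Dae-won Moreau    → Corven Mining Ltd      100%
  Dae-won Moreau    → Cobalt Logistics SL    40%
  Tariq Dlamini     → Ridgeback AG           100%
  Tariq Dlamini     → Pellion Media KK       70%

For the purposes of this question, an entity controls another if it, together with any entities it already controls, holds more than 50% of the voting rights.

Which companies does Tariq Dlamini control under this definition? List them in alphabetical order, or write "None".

Tariq holds 70% of Pellion, so Tariq controls Pellion.
Tariq holds 100% of Northlake, so Tariq controls Northlake.
Tariq holds 100% of Ridgeback, so Tariq controls Ridgeback.
No other company's threshold is met.

Northlake Partners AG, Pellion Media KK, Ridgeback AG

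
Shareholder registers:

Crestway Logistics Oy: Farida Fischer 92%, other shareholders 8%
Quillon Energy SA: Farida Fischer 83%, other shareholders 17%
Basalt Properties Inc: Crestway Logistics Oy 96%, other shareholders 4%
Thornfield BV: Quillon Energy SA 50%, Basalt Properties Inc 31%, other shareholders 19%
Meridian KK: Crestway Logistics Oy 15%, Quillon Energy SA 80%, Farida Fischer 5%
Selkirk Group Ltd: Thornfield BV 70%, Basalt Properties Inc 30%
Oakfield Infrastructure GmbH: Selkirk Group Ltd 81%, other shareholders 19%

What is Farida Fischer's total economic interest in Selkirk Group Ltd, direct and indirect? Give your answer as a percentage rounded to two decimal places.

Farida reaches Selkirk along 3 paths.
Via Quillon → Thornfield: 83% × 50% × 70% = 29.05%.
Via Crestway → Basalt → Thornfield: 92% × 96% × 31% × 70% = 19.16544%.
Via Crestway → Basalt: 92% × 96% × 30% = 26.496%.
Total: 29.05% + 19.16544% + 26.496% = 74.71144%.
Rounded: 74.71%.

74.71%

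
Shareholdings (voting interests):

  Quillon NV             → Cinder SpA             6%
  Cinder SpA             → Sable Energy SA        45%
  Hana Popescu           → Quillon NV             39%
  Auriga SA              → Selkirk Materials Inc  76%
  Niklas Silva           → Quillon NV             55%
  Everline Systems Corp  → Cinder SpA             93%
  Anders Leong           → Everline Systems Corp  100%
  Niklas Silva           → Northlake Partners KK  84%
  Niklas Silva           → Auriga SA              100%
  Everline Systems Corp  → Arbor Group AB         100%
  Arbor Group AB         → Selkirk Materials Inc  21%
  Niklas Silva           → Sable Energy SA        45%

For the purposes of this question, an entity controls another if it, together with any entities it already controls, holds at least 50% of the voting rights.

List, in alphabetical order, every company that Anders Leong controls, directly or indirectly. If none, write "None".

Arbor Group AB, Cinder SpA, Everline Systems Corp

Anders holds 100% of Everline, so Anders controls Everline.
Everline holds 93% of Cinder, so Anders controls Cinder.
Everline holds 100% of Arbor, so Anders controls Arbor.
No other company's threshold is met.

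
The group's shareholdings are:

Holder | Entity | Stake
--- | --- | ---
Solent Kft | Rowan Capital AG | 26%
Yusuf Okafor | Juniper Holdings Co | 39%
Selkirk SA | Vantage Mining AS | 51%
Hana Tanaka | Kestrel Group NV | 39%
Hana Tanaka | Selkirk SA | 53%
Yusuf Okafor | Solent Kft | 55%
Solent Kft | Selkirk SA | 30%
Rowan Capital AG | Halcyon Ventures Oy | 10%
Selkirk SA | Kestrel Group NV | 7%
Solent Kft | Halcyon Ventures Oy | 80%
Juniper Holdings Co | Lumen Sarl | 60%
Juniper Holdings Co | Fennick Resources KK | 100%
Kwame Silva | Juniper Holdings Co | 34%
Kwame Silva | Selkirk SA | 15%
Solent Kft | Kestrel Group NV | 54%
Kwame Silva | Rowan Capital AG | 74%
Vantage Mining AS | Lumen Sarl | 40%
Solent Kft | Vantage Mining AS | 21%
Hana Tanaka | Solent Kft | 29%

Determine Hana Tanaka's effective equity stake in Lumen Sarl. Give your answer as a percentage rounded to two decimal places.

15.02%

Hana reaches Lumen along 3 paths.
Via Solent → Selkirk → Vantage: 29% × 30% × 51% × 40% = 1.7748%.
Via Selkirk → Vantage: 53% × 51% × 40% = 10.812%.
Via Solent → Vantage: 29% × 21% × 40% = 2.436%.
Total: 1.7748% + 10.812% + 2.436% = 15.0228%.
Rounded: 15.02%.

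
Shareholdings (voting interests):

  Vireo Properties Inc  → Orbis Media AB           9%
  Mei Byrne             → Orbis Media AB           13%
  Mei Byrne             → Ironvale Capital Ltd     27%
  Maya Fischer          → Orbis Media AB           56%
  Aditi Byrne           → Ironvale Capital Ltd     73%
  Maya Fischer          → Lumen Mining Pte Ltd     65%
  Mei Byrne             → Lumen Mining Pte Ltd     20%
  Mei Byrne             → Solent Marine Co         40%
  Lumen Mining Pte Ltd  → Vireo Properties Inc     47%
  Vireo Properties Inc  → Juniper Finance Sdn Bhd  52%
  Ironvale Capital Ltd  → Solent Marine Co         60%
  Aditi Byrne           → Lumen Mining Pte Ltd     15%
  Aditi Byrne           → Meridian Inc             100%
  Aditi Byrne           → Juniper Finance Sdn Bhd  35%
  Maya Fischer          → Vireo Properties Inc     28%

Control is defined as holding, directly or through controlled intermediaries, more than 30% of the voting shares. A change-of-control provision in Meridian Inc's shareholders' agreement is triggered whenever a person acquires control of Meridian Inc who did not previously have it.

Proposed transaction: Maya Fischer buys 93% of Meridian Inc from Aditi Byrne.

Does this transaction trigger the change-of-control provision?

Yes

The purchase adds only to Maya's holdings (Aditi's stake shrinks), so Maya is the only person who could newly come to control Meridian.
Maya holds 65% of Lumen, so Maya controls Lumen.
Lumen and Maya together hold 47% + 28% = 75% of Vireo, so Maya controls Vireo.
Vireo and Maya together hold 9% + 56% = 65% of Orbis, so Maya controls Orbis.
Vireo holds 52% of Juniper, so Maya controls Juniper.
Neither Maya nor any entity Maya controls holds any voting interest in Meridian.
So before the transaction, Maya does not control Meridian.
After the purchase, Maya holds 93% of Meridian directly, and Aditi's stake falls to 7%.
Maya holds 93% of Meridian, so Maya controls Meridian.
Maya did not control Meridian before and does after, so the clause is triggered.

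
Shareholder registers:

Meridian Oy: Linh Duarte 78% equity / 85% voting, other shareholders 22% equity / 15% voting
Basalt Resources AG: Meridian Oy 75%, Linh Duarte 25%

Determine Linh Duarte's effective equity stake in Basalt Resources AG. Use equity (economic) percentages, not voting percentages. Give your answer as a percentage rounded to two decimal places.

83.50%

Linh reaches Basalt along 2 paths.
Via Meridian: 78% × 75% = 58.5%.
Direct stake: 25% = 25%.
Total: 58.5% + 25% = 83.5%.
Rounded: 83.50%.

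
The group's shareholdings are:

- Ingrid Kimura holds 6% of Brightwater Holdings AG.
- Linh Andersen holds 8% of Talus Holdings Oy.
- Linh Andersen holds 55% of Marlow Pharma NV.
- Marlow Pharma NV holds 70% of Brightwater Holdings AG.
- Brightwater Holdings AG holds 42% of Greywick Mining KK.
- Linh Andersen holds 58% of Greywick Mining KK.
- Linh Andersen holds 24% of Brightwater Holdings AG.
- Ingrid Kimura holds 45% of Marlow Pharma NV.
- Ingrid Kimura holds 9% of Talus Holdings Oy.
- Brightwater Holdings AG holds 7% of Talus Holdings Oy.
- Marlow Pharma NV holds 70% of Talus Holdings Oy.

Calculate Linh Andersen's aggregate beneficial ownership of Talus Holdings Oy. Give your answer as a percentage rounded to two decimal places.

50.88%

Linh reaches Talus along 4 paths.
Via Marlow: 55% × 70% = 38.5%.
Via Brightwater: 24% × 7% = 1.68%.
Via Marlow → Brightwater: 55% × 70% × 7% = 2.695%.
Direct stake: 8% = 8%.
Total: 38.5% + 1.68% + 2.695% + 8% = 50.875%.
Rounded: 50.88%.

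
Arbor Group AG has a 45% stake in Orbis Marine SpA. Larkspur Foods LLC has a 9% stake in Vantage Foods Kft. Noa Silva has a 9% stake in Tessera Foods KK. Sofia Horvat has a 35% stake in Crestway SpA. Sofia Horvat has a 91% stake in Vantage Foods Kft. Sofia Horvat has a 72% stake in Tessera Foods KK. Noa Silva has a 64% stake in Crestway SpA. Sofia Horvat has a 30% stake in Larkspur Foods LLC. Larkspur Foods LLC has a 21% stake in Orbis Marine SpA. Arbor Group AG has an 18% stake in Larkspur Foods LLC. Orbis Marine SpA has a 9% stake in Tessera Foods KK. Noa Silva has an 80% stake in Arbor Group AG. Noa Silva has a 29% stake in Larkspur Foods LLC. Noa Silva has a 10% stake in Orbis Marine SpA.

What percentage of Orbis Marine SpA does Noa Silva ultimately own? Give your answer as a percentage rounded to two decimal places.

Noa reaches Orbis along 4 paths.
Direct stake: 10% = 10%.
Via Arbor → Larkspur: 80% × 18% × 21% = 3.024%.
Via Larkspur: 29% × 21% = 6.09%.
Via Arbor: 80% × 45% = 36%.
Total: 10% + 3.024% + 6.09% + 36% = 55.114%.
Rounded: 55.11%.

55.11%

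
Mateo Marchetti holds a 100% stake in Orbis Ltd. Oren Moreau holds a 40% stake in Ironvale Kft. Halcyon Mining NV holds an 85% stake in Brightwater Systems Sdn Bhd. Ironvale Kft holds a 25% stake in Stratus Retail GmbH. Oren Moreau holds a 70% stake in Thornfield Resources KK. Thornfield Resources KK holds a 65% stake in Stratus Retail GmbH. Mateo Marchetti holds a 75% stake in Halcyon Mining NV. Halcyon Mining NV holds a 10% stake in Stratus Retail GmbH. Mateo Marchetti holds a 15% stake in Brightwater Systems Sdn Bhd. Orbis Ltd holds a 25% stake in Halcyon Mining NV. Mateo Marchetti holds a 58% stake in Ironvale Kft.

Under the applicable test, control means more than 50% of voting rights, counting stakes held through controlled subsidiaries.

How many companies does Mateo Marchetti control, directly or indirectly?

4

Mateo holds 100% of Orbis, so Mateo controls Orbis.
Orbis and Mateo together hold 25% + 75% = 100% of Halcyon, so Mateo controls Halcyon.
Mateo holds 58% of Ironvale, so Mateo controls Ironvale.
Halcyon and Mateo together hold 85% + 15% = 100% of Brightwater, so Mateo controls Brightwater.
No other company's threshold is met.
Mateo controls 4 companies.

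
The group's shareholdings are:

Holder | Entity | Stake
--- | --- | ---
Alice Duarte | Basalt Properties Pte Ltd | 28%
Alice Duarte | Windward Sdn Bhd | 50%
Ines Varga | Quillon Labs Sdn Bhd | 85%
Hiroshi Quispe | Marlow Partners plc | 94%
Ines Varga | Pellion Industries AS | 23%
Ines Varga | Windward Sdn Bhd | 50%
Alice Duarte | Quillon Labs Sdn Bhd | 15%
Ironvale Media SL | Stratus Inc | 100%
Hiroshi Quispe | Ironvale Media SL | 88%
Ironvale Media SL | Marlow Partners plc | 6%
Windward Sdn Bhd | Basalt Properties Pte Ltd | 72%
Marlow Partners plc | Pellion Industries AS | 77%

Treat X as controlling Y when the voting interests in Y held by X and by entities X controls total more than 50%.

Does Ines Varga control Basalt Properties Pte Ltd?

No

Ines holds 85% of Quillon, so Ines controls Quillon.
Neither Ines nor any entity Ines controls holds any voting interest in Basalt.
So Ines does not control Basalt.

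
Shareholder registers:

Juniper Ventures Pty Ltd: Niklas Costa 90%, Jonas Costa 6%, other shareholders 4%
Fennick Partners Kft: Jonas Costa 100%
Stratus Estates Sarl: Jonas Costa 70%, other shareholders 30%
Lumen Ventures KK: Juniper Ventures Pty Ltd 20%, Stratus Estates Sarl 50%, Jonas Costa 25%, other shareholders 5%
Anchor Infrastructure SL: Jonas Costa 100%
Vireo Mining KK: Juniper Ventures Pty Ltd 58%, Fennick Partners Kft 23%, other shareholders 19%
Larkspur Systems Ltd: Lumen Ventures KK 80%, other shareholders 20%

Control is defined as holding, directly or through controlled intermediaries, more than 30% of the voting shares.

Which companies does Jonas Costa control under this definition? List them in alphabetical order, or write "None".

Anchor Infrastructure SL, Fennick Partners Kft, Larkspur Systems Ltd, Lumen Ventures KK, Stratus Estates Sarl

Jonas holds 100% of Fennick, so Jonas controls Fennick.
Jonas holds 70% of Stratus, so Jonas controls Stratus.
Stratus and Jonas together hold 50% + 25% = 75% of Lumen, so Jonas controls Lumen.
Jonas holds 100% of Anchor, so Jonas controls Anchor.
Lumen holds 80% of Larkspur, so Jonas controls Larkspur.
No other company's threshold is met.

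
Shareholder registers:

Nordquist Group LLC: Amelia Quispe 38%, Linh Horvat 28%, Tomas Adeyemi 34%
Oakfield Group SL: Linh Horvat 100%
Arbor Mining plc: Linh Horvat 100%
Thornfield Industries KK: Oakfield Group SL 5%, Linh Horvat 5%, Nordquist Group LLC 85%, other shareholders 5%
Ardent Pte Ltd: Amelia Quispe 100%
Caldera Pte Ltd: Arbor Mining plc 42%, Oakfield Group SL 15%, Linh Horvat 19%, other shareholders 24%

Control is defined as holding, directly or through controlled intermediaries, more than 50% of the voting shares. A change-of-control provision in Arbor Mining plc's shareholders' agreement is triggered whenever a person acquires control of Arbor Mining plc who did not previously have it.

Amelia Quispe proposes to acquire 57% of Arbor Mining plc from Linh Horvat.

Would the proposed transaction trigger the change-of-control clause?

Yes

The purchase adds only to Amelia's holdings (Linh's stake shrinks), so Amelia is the only person who could newly come to control Arbor.
Amelia holds 100% of Ardent, so Amelia controls Ardent.
Neither Amelia nor any entity Amelia controls holds any voting interest in Arbor.
So before the transaction, Amelia does not control Arbor.
After the purchase, Amelia holds 57% of Arbor directly, and Linh's stake falls to 43%.
Amelia holds 57% of Arbor, so Amelia controls Arbor.
Amelia did not control Arbor before and does after, so the clause is triggered.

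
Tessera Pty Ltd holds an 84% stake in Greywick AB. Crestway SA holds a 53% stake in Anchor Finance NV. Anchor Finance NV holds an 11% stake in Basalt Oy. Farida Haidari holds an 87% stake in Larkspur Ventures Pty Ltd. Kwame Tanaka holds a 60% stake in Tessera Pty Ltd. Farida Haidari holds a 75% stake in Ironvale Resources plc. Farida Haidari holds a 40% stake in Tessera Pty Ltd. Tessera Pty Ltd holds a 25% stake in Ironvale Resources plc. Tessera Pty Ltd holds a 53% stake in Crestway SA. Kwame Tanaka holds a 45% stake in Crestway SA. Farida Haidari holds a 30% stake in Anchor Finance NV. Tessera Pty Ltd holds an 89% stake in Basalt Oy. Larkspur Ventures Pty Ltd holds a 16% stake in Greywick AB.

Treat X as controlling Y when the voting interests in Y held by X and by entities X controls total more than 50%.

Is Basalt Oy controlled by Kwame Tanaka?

Yes

Kwame holds 60% of Tessera, so Kwame controls Tessera.
Kwame and Tessera together hold 45% + 53% = 98% of Crestway, so Kwame controls Crestway.
Crestway holds 53% of Anchor, so Kwame controls Anchor.
Anchor and Tessera together hold 11% + 89% = 100% of Basalt, so Kwame controls Basalt.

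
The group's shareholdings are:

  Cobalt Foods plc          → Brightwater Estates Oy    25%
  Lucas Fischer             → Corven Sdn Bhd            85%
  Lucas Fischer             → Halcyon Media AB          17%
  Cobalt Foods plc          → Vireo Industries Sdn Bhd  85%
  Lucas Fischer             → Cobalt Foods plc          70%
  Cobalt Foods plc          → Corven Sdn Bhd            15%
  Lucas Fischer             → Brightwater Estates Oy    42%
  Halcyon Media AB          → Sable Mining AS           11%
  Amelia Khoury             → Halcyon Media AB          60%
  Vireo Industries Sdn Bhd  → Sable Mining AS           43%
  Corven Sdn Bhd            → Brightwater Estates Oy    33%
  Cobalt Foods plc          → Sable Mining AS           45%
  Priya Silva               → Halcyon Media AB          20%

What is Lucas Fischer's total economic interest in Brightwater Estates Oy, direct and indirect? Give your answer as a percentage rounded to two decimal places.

91.02%

Lucas reaches Brightwater along 4 paths.
Direct stake: 42% = 42%.
Via Cobalt: 70% × 25% = 17.5%.
Via Cobalt → Corven: 70% × 15% × 33% = 3.465%.
Via Corven: 85% × 33% = 28.05%.
Total: 42% + 17.5% + 3.465% + 28.05% = 91.015%.
Rounded: 91.02%.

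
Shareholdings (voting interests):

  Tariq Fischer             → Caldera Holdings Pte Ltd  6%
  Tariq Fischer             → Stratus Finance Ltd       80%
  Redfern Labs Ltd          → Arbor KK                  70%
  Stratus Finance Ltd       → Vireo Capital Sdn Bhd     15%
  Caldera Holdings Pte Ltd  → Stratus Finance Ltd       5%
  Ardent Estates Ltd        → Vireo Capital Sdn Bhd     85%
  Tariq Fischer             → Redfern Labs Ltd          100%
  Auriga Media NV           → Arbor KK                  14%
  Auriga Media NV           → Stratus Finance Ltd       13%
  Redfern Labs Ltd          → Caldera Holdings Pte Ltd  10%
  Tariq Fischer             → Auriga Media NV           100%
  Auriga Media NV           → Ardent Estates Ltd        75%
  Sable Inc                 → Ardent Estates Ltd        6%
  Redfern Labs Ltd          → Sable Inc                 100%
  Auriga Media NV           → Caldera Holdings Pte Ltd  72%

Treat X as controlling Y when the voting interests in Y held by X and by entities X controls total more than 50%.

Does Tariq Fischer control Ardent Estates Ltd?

Tariq holds 100% of Auriga, so Tariq controls Auriga.
Tariq holds 100% of Redfern, so Tariq controls Redfern.
Redfern holds 100% of Sable, so Tariq controls Sable.
Sable and Auriga together hold 6% + 75% = 81% of Ardent, so Tariq controls Ardent.

Yes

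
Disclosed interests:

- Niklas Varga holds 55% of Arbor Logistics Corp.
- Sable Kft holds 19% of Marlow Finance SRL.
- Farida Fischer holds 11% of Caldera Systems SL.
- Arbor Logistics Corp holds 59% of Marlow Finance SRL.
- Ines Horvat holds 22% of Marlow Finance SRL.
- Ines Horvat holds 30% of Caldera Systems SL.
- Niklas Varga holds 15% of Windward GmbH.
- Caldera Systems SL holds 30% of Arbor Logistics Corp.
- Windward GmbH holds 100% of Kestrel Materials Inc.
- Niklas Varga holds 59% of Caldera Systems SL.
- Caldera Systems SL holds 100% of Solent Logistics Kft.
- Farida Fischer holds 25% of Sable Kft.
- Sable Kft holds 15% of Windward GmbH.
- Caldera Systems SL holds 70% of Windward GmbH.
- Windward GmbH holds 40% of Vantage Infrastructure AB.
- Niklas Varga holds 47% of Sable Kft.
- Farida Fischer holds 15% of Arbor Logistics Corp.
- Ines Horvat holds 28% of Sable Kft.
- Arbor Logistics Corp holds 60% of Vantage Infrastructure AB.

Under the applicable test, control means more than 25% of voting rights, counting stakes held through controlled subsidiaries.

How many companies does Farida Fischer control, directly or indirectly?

Farida's largest direct stake is 25% in Sable, which does not meet the threshold.
Farida controls 0 companies.

0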